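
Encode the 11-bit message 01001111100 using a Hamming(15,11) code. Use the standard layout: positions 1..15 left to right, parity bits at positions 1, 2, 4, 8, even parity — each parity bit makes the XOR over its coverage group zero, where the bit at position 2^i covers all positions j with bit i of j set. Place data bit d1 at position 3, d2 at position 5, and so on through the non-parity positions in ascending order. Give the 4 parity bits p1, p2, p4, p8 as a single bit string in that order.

0011

Place data bits at non-power-of-two positions: b3=0, b5=1, b6=0, b7=0, b9=1, b10=1, b11=1, b12=1, b13=1, b14=0, b15=0.
p1 = XOR of data positions {3,5,7,9,11,13,15} = 0⊕1⊕0⊕1⊕1⊕1⊕0 = 0
p2 = XOR of data positions {3,6,7,10,11,14,15} = 0⊕0⊕0⊕1⊕1⊕0⊕0 = 0
p4 = XOR of data positions {5,6,7,12,13,14,15} = 1⊕0⊕0⊕1⊕1⊕0⊕0 = 1
p8 = XOR of data positions {9,10,11,12,13,14,15} = 1⊕1⊕1⊕1⊕1⊕0⊕0 = 1
Parity bits p1,p2,p4,p8 = 0011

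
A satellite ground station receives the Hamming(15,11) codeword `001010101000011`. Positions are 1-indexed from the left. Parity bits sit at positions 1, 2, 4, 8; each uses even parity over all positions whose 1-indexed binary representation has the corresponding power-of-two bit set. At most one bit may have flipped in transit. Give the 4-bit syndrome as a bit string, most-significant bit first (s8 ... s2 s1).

1001

s1: b1⊕b3⊕b5⊕b7⊕b9⊕b11⊕b13⊕b15 = 0⊕1⊕1⊕1⊕1⊕0⊕0⊕1 = 1
s2: b2⊕b3⊕b6⊕b7⊕b10⊕b11⊕b14⊕b15 = 0⊕1⊕0⊕1⊕0⊕0⊕1⊕1 = 0
s4: b4⊕b5⊕b6⊕b7⊕b12⊕b13⊕b14⊕b15 = 0⊕1⊕0⊕1⊕0⊕0⊕1⊕1 = 0
s8: b8⊕b9⊕b10⊕b11⊕b12⊕b13⊕b14⊕b15 = 0⊕1⊕0⊕0⊕0⊕0⊕1⊕1 = 1
Syndrome (s8...s1) = 1001 → position 9.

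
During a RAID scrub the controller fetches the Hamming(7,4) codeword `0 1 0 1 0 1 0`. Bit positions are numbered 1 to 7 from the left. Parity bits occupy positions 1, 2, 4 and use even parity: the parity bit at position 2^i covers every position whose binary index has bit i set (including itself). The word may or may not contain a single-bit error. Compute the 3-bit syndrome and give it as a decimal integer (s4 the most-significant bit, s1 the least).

0

s1: b1⊕b3⊕b5⊕b7 = 0⊕0⊕0⊕0 = 0
s2: b2⊕b3⊕b6⊕b7 = 1⊕0⊕1⊕0 = 0
s4: b4⊕b5⊕b6⊕b7 = 1⊕0⊕1⊕0 = 0
Syndrome (s4...s1) = 000 → position 0 (no error).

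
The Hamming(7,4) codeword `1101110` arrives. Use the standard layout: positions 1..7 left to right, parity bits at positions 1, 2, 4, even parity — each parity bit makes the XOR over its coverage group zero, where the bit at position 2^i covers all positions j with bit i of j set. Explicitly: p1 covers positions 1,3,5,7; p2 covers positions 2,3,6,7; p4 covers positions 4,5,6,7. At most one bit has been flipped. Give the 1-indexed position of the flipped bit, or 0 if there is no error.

s1: b1⊕b3⊕b5⊕b7 = 1⊕0⊕1⊕0 = 0
s2: b2⊕b3⊕b6⊕b7 = 1⊕0⊕1⊕0 = 0
s4: b4⊕b5⊕b6⊕b7 = 1⊕1⊕1⊕0 = 1
Syndrome (s4...s1) = 100 → position 4.

4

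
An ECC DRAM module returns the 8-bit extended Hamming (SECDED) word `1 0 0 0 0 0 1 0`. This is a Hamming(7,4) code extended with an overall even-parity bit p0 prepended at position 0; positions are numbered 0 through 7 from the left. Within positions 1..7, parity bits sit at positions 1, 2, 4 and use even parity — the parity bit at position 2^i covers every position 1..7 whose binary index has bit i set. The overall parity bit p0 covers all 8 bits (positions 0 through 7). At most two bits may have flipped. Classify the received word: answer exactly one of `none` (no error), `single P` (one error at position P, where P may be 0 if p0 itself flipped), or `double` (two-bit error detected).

s1: b1⊕b3⊕b5⊕b7 = 0⊕0⊕0⊕0 = 0
s2: b2⊕b3⊕b6⊕b7 = 0⊕0⊕1⊕0 = 1
s4: b4⊕b5⊕b6⊕b7 = 0⊕0⊕1⊕0 = 1
Syndrome (s4...s1) = 110 → position 6.
Overall parity (XOR of all 8 bits, including p0): 1⊕0⊕0⊕0⊕0⊕0⊕1⊕0 = 0
Overall=0, syndrome position=6 → double-bit error detected (uncorrectable).

double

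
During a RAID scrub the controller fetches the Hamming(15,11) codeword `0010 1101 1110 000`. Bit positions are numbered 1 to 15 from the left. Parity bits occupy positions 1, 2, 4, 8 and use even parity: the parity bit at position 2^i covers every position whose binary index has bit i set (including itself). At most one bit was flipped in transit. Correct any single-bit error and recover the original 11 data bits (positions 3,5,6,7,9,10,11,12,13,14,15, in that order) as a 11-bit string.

s1: b1⊕b3⊕b5⊕b7⊕b9⊕b11⊕b13⊕b15 = 0⊕1⊕1⊕0⊕1⊕1⊕0⊕0 = 0
s2: b2⊕b3⊕b6⊕b7⊕b10⊕b11⊕b14⊕b15 = 0⊕1⊕1⊕0⊕1⊕1⊕0⊕0 = 0
s4: b4⊕b5⊕b6⊕b7⊕b12⊕b13⊕b14⊕b15 = 0⊕1⊕1⊕0⊕0⊕0⊕0⊕0 = 0
s8: b8⊕b9⊕b10⊕b11⊕b12⊕b13⊕b14⊕b15 = 1⊕1⊕1⊕1⊕0⊕0⊕0⊕0 = 0
Syndrome (s8...s1) = 0000 → position 0 (no error).
No correction needed.
Data bits at positions 3,5,6,7,9,10,11,12,13,14,15: 11101110000

11101110000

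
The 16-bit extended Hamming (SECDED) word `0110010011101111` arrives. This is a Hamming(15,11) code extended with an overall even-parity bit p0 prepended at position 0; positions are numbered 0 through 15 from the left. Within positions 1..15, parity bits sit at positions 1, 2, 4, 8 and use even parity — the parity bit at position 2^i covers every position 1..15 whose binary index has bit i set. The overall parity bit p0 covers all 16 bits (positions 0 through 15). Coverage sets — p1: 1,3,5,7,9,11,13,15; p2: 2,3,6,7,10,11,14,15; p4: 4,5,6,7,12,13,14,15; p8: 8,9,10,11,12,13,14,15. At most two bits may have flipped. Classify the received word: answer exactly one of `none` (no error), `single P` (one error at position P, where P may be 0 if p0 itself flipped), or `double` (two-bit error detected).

s1: b1⊕b3⊕b5⊕b7⊕b9⊕b11⊕b13⊕b15 = 1⊕0⊕1⊕0⊕1⊕0⊕1⊕1 = 1
s2: b2⊕b3⊕b6⊕b7⊕b10⊕b11⊕b14⊕b15 = 1⊕0⊕0⊕0⊕1⊕0⊕1⊕1 = 0
s4: b4⊕b5⊕b6⊕b7⊕b12⊕b13⊕b14⊕b15 = 0⊕1⊕0⊕0⊕1⊕1⊕1⊕1 = 1
s8: b8⊕b9⊕b10⊕b11⊕b12⊕b13⊕b14⊕b15 = 1⊕1⊕1⊕0⊕1⊕1⊕1⊕1 = 1
Syndrome (s8...s1) = 1101 → position 13.
Overall parity (XOR of all 16 bits, including p0): 0⊕1⊕1⊕0⊕0⊕1⊕0⊕0⊕1⊕1⊕1⊕0⊕1⊕1⊕1⊕1 = 0
Overall=0, syndrome position=13 → double-bit error detected (uncorrectable).

double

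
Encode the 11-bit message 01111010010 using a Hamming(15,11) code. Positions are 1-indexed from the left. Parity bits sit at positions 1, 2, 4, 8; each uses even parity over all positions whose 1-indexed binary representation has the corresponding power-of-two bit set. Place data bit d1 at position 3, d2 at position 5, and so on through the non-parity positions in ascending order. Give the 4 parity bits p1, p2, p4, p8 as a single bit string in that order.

0001

Place data bits at non-power-of-two positions: b3=0, b5=1, b6=1, b7=1, b9=1, b10=0, b11=1, b12=0, b13=0, b14=1, b15=0.
p1 = XOR of data positions {3,5,7,9,11,13,15} = 0⊕1⊕1⊕1⊕1⊕0⊕0 = 0
p2 = XOR of data positions {3,6,7,10,11,14,15} = 0⊕1⊕1⊕0⊕1⊕1⊕0 = 0
p4 = XOR of data positions {5,6,7,12,13,14,15} = 1⊕1⊕1⊕0⊕0⊕1⊕0 = 0
p8 = XOR of data positions {9,10,11,12,13,14,15} = 1⊕0⊕1⊕0⊕0⊕1⊕0 = 1
Parity bits p1,p2,p4,p8 = 0001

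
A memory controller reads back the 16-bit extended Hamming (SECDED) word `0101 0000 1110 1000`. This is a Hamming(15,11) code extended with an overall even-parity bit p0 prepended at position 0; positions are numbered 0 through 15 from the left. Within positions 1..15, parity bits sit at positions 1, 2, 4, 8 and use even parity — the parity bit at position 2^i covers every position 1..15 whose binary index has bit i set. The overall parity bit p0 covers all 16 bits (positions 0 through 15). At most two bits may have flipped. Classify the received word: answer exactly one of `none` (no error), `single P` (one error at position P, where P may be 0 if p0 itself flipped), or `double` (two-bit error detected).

s1: b1⊕b3⊕b5⊕b7⊕b9⊕b11⊕b13⊕b15 = 1⊕1⊕0⊕0⊕1⊕0⊕0⊕0 = 1
s2: b2⊕b3⊕b6⊕b7⊕b10⊕b11⊕b14⊕b15 = 0⊕1⊕0⊕0⊕1⊕0⊕0⊕0 = 0
s4: b4⊕b5⊕b6⊕b7⊕b12⊕b13⊕b14⊕b15 = 0⊕0⊕0⊕0⊕1⊕0⊕0⊕0 = 1
s8: b8⊕b9⊕b10⊕b11⊕b12⊕b13⊕b14⊕b15 = 1⊕1⊕1⊕0⊕1⊕0⊕0⊕0 = 0
Syndrome (s8...s1) = 0101 → position 5.
Overall parity (XOR of all 16 bits, including p0): 0⊕1⊕0⊕1⊕0⊕0⊕0⊕0⊕1⊕1⊕1⊕0⊕1⊕0⊕0⊕0 = 0
Overall=0, syndrome position=5 → double-bit error detected (uncorrectable).

double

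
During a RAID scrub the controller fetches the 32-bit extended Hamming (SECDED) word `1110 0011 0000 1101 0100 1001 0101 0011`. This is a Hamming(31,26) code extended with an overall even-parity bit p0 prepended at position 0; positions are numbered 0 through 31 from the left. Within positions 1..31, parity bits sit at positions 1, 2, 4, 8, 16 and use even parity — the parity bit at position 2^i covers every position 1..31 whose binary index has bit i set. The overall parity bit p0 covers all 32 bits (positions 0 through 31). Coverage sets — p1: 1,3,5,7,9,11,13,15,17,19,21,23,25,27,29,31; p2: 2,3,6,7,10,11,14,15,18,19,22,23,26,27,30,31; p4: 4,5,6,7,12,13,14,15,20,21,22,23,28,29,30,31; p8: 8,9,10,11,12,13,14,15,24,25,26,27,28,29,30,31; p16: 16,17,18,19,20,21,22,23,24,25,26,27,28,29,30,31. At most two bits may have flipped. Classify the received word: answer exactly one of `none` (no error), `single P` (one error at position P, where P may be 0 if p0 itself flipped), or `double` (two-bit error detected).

s1: b1⊕b3⊕b5⊕b7⊕b9⊕b11⊕b13⊕b15⊕b17⊕b19⊕b21⊕b23⊕b25⊕b27⊕b29⊕b31 = 1⊕0⊕0⊕1⊕0⊕0⊕1⊕1⊕1⊕0⊕0⊕1⊕1⊕1⊕0⊕1 = 1
s2: b2⊕b3⊕b6⊕b7⊕b10⊕b11⊕b14⊕b15⊕b18⊕b19⊕b22⊕b23⊕b26⊕b27⊕b30⊕b31 = 1⊕0⊕1⊕1⊕0⊕0⊕0⊕1⊕0⊕0⊕0⊕1⊕0⊕1⊕1⊕1 = 0
s4: b4⊕b5⊕b6⊕b7⊕b12⊕b13⊕b14⊕b15⊕b20⊕b21⊕b22⊕b23⊕b28⊕b29⊕b30⊕b31 = 0⊕0⊕1⊕1⊕1⊕1⊕0⊕1⊕1⊕0⊕0⊕1⊕0⊕0⊕1⊕1 = 1
s8: b8⊕b9⊕b10⊕b11⊕b12⊕b13⊕b14⊕b15⊕b24⊕b25⊕b26⊕b27⊕b28⊕b29⊕b30⊕b31 = 0⊕0⊕0⊕0⊕1⊕1⊕0⊕1⊕0⊕1⊕0⊕1⊕0⊕0⊕1⊕1 = 1
s16: b16⊕b17⊕b18⊕b19⊕b20⊕b21⊕b22⊕b23⊕b24⊕b25⊕b26⊕b27⊕b28⊕b29⊕b30⊕b31 = 0⊕1⊕0⊕0⊕1⊕0⊕0⊕1⊕0⊕1⊕0⊕1⊕0⊕0⊕1⊕1 = 1
Syndrome (s16...s1) = 11101 → position 29.
Overall parity (XOR of all 32 bits, including p0): 1⊕1⊕1⊕0⊕0⊕0⊕1⊕1⊕0⊕0⊕0⊕0⊕1⊕1⊕0⊕1⊕0⊕1⊕0⊕0⊕1⊕0⊕0⊕1⊕0⊕1⊕0⊕1⊕0⊕0⊕1⊕1 = 1
Overall=1, syndrome position=29 → single-bit error at position 29.

single 29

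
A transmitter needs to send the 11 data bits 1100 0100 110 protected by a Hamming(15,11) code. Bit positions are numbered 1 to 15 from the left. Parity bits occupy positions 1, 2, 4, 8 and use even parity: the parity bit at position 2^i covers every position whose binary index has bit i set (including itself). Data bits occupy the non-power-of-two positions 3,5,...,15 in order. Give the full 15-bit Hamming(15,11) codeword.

Place data bits at non-power-of-two positions: b3=1, b5=1, b6=0, b7=0, b9=0, b10=1, b11=0, b12=0, b13=1, b14=1, b15=0.
p1 = XOR of data positions {3,5,7,9,11,13,15} = 1⊕1⊕0⊕0⊕0⊕1⊕0 = 1
p2 = XOR of data positions {3,6,7,10,11,14,15} = 1⊕0⊕0⊕1⊕0⊕1⊕0 = 1
p4 = XOR of data positions {5,6,7,12,13,14,15} = 1⊕0⊕0⊕0⊕1⊕1⊕0 = 1
p8 = XOR of data positions {9,10,11,12,13,14,15} = 0⊕1⊕0⊕0⊕1⊕1⊕0 = 1
Codeword b1..b15 = 111110010100110

111110010100110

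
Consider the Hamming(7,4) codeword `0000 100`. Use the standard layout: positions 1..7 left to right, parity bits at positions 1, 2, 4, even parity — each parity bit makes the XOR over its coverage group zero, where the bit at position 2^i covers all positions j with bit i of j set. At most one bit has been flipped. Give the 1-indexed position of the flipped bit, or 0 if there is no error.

s1: b1⊕b3⊕b5⊕b7 = 0⊕0⊕1⊕0 = 1
s2: b2⊕b3⊕b6⊕b7 = 0⊕0⊕0⊕0 = 0
s4: b4⊕b5⊕b6⊕b7 = 0⊕1⊕0⊕0 = 1
Syndrome (s4...s1) = 101 → position 5.

5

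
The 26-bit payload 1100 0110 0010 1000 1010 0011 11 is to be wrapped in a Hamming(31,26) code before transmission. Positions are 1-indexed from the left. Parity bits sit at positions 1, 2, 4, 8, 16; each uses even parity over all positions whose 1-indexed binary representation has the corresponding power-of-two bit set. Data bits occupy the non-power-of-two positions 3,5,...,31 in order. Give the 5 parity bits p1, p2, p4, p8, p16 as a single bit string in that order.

Place data bits at non-power-of-two positions: b3=1, b5=1, b6=0, b7=0, b9=0, b10=1, b11=1, b12=0, b13=0, b14=0, b15=1, b17=0, b18=1, b19=0, b20=0, b21=0, b22=1, b23=0, b24=1, b25=0, b26=0, b27=0, b28=1, b29=1, b30=1, b31=1.
p1 = XOR of data positions {3,5,7,9,11,13,15,17,19,21,23,25,27,29,31} = 1⊕1⊕0⊕0⊕1⊕0⊕1⊕0⊕0⊕0⊕0⊕0⊕0⊕1⊕1 = 0
p2 = XOR of data positions {3,6,7,10,11,14,15,18,19,22,23,26,27,30,31} = 1⊕0⊕0⊕1⊕1⊕0⊕1⊕1⊕0⊕1⊕0⊕0⊕0⊕1⊕1 = 0
p4 = XOR of data positions {5,6,7,12,13,14,15,20,21,22,23,28,29,30,31} = 1⊕0⊕0⊕0⊕0⊕0⊕1⊕0⊕0⊕1⊕0⊕1⊕1⊕1⊕1 = 1
p8 = XOR of data positions {9,10,11,12,13,14,15,24,25,26,27,28,29,30,31} = 0⊕1⊕1⊕0⊕0⊕0⊕1⊕1⊕0⊕0⊕0⊕1⊕1⊕1⊕1 = 0
p16 = XOR of data positions {17,18,19,20,21,22,23,24,25,26,27,28,29,30,31} = 0⊕1⊕0⊕0⊕0⊕1⊕0⊕1⊕0⊕0⊕0⊕1⊕1⊕1⊕1 = 1
Parity bits p1,p2,p4,p8,p16 = 00101

00101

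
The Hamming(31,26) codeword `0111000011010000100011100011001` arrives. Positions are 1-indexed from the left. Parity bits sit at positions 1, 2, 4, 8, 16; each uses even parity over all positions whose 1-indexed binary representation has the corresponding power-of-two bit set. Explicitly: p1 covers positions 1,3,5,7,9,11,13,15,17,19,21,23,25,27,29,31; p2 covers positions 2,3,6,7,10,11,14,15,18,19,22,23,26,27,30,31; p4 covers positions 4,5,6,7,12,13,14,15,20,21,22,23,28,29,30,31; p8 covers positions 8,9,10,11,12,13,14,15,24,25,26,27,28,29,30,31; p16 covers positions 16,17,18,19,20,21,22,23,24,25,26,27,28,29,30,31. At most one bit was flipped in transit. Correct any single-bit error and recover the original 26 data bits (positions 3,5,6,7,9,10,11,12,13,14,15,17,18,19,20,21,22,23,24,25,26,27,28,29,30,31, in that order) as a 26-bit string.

s1: b1⊕b3⊕b5⊕b7⊕b9⊕b11⊕b13⊕b15⊕b17⊕b19⊕b21⊕b23⊕b25⊕b27⊕b29⊕b31 = 0⊕1⊕0⊕0⊕1⊕0⊕0⊕0⊕1⊕0⊕1⊕1⊕0⊕1⊕0⊕1 = 1
s2: b2⊕b3⊕b6⊕b7⊕b10⊕b11⊕b14⊕b15⊕b18⊕b19⊕b22⊕b23⊕b26⊕b27⊕b30⊕b31 = 1⊕1⊕0⊕0⊕1⊕0⊕0⊕0⊕0⊕0⊕1⊕1⊕0⊕1⊕0⊕1 = 1
s4: b4⊕b5⊕b6⊕b7⊕b12⊕b13⊕b14⊕b15⊕b20⊕b21⊕b22⊕b23⊕b28⊕b29⊕b30⊕b31 = 1⊕0⊕0⊕0⊕1⊕0⊕0⊕0⊕0⊕1⊕1⊕1⊕1⊕0⊕0⊕1 = 1
s8: b8⊕b9⊕b10⊕b11⊕b12⊕b13⊕b14⊕b15⊕b24⊕b25⊕b26⊕b27⊕b28⊕b29⊕b30⊕b31 = 0⊕1⊕1⊕0⊕1⊕0⊕0⊕0⊕0⊕0⊕0⊕1⊕1⊕0⊕0⊕1 = 0
s16: b16⊕b17⊕b18⊕b19⊕b20⊕b21⊕b22⊕b23⊕b24⊕b25⊕b26⊕b27⊕b28⊕b29⊕b30⊕b31 = 0⊕1⊕0⊕0⊕0⊕1⊕1⊕1⊕0⊕0⊕0⊕1⊕1⊕0⊕0⊕1 = 1
Syndrome (s16...s1) = 10111 → position 23.
Flip bit 23: corrected codeword = 0111000011010000100011000011001
Data bits at positions 3,5,6,7,9,10,11,12,13,14,15,17,18,19,20,21,22,23,24,25,26,27,28,29,30,31: 10001101000100011000011001

10001101000100011000011001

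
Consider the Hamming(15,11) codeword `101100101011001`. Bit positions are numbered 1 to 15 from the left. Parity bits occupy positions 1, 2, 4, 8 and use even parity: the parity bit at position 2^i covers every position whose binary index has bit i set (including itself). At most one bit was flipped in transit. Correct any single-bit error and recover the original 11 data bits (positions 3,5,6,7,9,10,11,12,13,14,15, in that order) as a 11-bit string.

10011011001

s1: b1⊕b3⊕b5⊕b7⊕b9⊕b11⊕b13⊕b15 = 1⊕1⊕0⊕1⊕1⊕1⊕0⊕1 = 0
s2: b2⊕b3⊕b6⊕b7⊕b10⊕b11⊕b14⊕b15 = 0⊕1⊕0⊕1⊕0⊕1⊕0⊕1 = 0
s4: b4⊕b5⊕b6⊕b7⊕b12⊕b13⊕b14⊕b15 = 1⊕0⊕0⊕1⊕1⊕0⊕0⊕1 = 0
s8: b8⊕b9⊕b10⊕b11⊕b12⊕b13⊕b14⊕b15 = 0⊕1⊕0⊕1⊕1⊕0⊕0⊕1 = 0
Syndrome (s8...s1) = 0000 → position 0 (no error).
No correction needed.
Data bits at positions 3,5,6,7,9,10,11,12,13,14,15: 10011011001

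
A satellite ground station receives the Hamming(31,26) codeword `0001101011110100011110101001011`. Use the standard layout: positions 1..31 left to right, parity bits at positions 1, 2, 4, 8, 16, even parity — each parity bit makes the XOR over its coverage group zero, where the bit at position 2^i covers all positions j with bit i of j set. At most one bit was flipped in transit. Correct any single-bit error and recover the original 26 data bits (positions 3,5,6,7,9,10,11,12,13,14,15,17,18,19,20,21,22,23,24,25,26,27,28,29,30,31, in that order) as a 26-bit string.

s1: b1⊕b3⊕b5⊕b7⊕b9⊕b11⊕b13⊕b15⊕b17⊕b19⊕b21⊕b23⊕b25⊕b27⊕b29⊕b31 = 0⊕0⊕1⊕1⊕1⊕1⊕0⊕0⊕0⊕1⊕1⊕1⊕1⊕0⊕0⊕1 = 1
s2: b2⊕b3⊕b6⊕b7⊕b10⊕b11⊕b14⊕b15⊕b18⊕b19⊕b22⊕b23⊕b26⊕b27⊕b30⊕b31 = 0⊕0⊕0⊕1⊕1⊕1⊕1⊕0⊕1⊕1⊕0⊕1⊕0⊕0⊕1⊕1 = 1
s4: b4⊕b5⊕b6⊕b7⊕b12⊕b13⊕b14⊕b15⊕b20⊕b21⊕b22⊕b23⊕b28⊕b29⊕b30⊕b31 = 1⊕1⊕0⊕1⊕1⊕0⊕1⊕0⊕1⊕1⊕0⊕1⊕1⊕0⊕1⊕1 = 1
s8: b8⊕b9⊕b10⊕b11⊕b12⊕b13⊕b14⊕b15⊕b24⊕b25⊕b26⊕b27⊕b28⊕b29⊕b30⊕b31 = 0⊕1⊕1⊕1⊕1⊕0⊕1⊕0⊕0⊕1⊕0⊕0⊕1⊕0⊕1⊕1 = 1
s16: b16⊕b17⊕b18⊕b19⊕b20⊕b21⊕b22⊕b23⊕b24⊕b25⊕b26⊕b27⊕b28⊕b29⊕b30⊕b31 = 0⊕0⊕1⊕1⊕1⊕1⊕0⊕1⊕0⊕1⊕0⊕0⊕1⊕0⊕1⊕1 = 1
Syndrome (s16...s1) = 11111 → position 31.
Flip bit 31: corrected codeword = 0001101011110100011110101001010
Data bits at positions 3,5,6,7,9,10,11,12,13,14,15,17,18,19,20,21,22,23,24,25,26,27,28,29,30,31: 01011111010011110101001010

01011111010011110101001010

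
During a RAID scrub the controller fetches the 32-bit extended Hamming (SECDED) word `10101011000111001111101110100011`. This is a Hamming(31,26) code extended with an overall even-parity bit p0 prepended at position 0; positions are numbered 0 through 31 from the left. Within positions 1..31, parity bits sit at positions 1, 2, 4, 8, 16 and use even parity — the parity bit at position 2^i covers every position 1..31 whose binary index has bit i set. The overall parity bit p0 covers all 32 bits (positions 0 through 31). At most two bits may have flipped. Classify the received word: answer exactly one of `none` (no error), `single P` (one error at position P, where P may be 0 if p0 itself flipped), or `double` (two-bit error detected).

single 27

s1: b1⊕b3⊕b5⊕b7⊕b9⊕b11⊕b13⊕b15⊕b17⊕b19⊕b21⊕b23⊕b25⊕b27⊕b29⊕b31 = 0⊕0⊕0⊕1⊕0⊕1⊕1⊕0⊕1⊕1⊕0⊕1⊕0⊕0⊕0⊕1 = 1
s2: b2⊕b3⊕b6⊕b7⊕b10⊕b11⊕b14⊕b15⊕b18⊕b19⊕b22⊕b23⊕b26⊕b27⊕b30⊕b31 = 1⊕0⊕1⊕1⊕0⊕1⊕0⊕0⊕1⊕1⊕1⊕1⊕1⊕0⊕1⊕1 = 1
s4: b4⊕b5⊕b6⊕b7⊕b12⊕b13⊕b14⊕b15⊕b20⊕b21⊕b22⊕b23⊕b28⊕b29⊕b30⊕b31 = 1⊕0⊕1⊕1⊕1⊕1⊕0⊕0⊕1⊕0⊕1⊕1⊕0⊕0⊕1⊕1 = 0
s8: b8⊕b9⊕b10⊕b11⊕b12⊕b13⊕b14⊕b15⊕b24⊕b25⊕b26⊕b27⊕b28⊕b29⊕b30⊕b31 = 0⊕0⊕0⊕1⊕1⊕1⊕0⊕0⊕1⊕0⊕1⊕0⊕0⊕0⊕1⊕1 = 1
s16: b16⊕b17⊕b18⊕b19⊕b20⊕b21⊕b22⊕b23⊕b24⊕b25⊕b26⊕b27⊕b28⊕b29⊕b30⊕b31 = 1⊕1⊕1⊕1⊕1⊕0⊕1⊕1⊕1⊕0⊕1⊕0⊕0⊕0⊕1⊕1 = 1
Syndrome (s16...s1) = 11011 → position 27.
Overall parity (XOR of all 32 bits, including p0): 1⊕0⊕1⊕0⊕1⊕0⊕1⊕1⊕0⊕0⊕0⊕1⊕1⊕1⊕0⊕0⊕1⊕1⊕1⊕1⊕1⊕0⊕1⊕1⊕1⊕0⊕1⊕0⊕0⊕0⊕1⊕1 = 1
Overall=1, syndrome position=27 → single-bit error at position 27.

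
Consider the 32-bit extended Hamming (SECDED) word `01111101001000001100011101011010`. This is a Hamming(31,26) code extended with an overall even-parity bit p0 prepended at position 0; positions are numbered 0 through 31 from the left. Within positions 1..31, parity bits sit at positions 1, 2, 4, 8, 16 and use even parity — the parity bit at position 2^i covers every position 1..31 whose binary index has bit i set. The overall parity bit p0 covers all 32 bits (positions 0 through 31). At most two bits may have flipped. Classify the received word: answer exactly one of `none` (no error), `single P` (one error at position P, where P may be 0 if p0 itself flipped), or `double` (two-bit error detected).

double

s1: b1⊕b3⊕b5⊕b7⊕b9⊕b11⊕b13⊕b15⊕b17⊕b19⊕b21⊕b23⊕b25⊕b27⊕b29⊕b31 = 1⊕1⊕1⊕1⊕0⊕0⊕0⊕0⊕1⊕0⊕1⊕1⊕1⊕1⊕0⊕0 = 1
s2: b2⊕b3⊕b6⊕b7⊕b10⊕b11⊕b14⊕b15⊕b18⊕b19⊕b22⊕b23⊕b26⊕b27⊕b30⊕b31 = 1⊕1⊕0⊕1⊕1⊕0⊕0⊕0⊕0⊕0⊕1⊕1⊕0⊕1⊕1⊕0 = 0
s4: b4⊕b5⊕b6⊕b7⊕b12⊕b13⊕b14⊕b15⊕b20⊕b21⊕b22⊕b23⊕b28⊕b29⊕b30⊕b31 = 1⊕1⊕0⊕1⊕0⊕0⊕0⊕0⊕0⊕1⊕1⊕1⊕1⊕0⊕1⊕0 = 0
s8: b8⊕b9⊕b10⊕b11⊕b12⊕b13⊕b14⊕b15⊕b24⊕b25⊕b26⊕b27⊕b28⊕b29⊕b30⊕b31 = 0⊕0⊕1⊕0⊕0⊕0⊕0⊕0⊕0⊕1⊕0⊕1⊕1⊕0⊕1⊕0 = 1
s16: b16⊕b17⊕b18⊕b19⊕b20⊕b21⊕b22⊕b23⊕b24⊕b25⊕b26⊕b27⊕b28⊕b29⊕b30⊕b31 = 1⊕1⊕0⊕0⊕0⊕1⊕1⊕1⊕0⊕1⊕0⊕1⊕1⊕0⊕1⊕0 = 1
Syndrome (s16...s1) = 11001 → position 25.
Overall parity (XOR of all 32 bits, including p0): 0⊕1⊕1⊕1⊕1⊕1⊕0⊕1⊕0⊕0⊕1⊕0⊕0⊕0⊕0⊕0⊕1⊕1⊕0⊕0⊕0⊕1⊕1⊕1⊕0⊕1⊕0⊕1⊕1⊕0⊕1⊕0 = 0
Overall=0, syndrome position=25 → double-bit error detected (uncorrectable).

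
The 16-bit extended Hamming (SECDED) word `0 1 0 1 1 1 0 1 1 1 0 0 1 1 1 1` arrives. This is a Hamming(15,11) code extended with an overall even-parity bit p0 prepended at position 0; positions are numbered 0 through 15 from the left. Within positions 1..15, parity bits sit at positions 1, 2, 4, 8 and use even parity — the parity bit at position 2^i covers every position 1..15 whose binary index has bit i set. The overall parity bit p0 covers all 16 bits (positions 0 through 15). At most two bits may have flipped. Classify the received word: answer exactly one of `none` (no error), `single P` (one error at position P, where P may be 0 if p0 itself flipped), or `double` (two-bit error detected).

s1: b1⊕b3⊕b5⊕b7⊕b9⊕b11⊕b13⊕b15 = 1⊕1⊕1⊕1⊕1⊕0⊕1⊕1 = 1
s2: b2⊕b3⊕b6⊕b7⊕b10⊕b11⊕b14⊕b15 = 0⊕1⊕0⊕1⊕0⊕0⊕1⊕1 = 0
s4: b4⊕b5⊕b6⊕b7⊕b12⊕b13⊕b14⊕b15 = 1⊕1⊕0⊕1⊕1⊕1⊕1⊕1 = 1
s8: b8⊕b9⊕b10⊕b11⊕b12⊕b13⊕b14⊕b15 = 1⊕1⊕0⊕0⊕1⊕1⊕1⊕1 = 0
Syndrome (s8...s1) = 0101 → position 5.
Overall parity (XOR of all 16 bits, including p0): 0⊕1⊕0⊕1⊕1⊕1⊕0⊕1⊕1⊕1⊕0⊕0⊕1⊕1⊕1⊕1 = 1
Overall=1, syndrome position=5 → single-bit error at position 5.

single 5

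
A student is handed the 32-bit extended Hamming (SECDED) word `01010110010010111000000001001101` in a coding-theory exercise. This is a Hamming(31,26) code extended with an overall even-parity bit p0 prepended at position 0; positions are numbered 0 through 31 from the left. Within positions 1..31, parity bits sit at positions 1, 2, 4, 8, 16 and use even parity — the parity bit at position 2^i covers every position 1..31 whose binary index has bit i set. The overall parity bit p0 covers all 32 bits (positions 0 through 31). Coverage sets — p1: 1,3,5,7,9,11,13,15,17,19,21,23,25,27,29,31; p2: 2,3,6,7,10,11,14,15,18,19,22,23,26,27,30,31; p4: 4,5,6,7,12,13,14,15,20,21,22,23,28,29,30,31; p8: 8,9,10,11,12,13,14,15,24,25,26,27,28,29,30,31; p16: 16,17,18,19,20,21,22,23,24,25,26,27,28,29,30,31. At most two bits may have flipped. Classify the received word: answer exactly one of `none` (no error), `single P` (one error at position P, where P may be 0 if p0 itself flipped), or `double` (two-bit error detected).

s1: b1⊕b3⊕b5⊕b7⊕b9⊕b11⊕b13⊕b15⊕b17⊕b19⊕b21⊕b23⊕b25⊕b27⊕b29⊕b31 = 1⊕1⊕1⊕0⊕1⊕0⊕0⊕1⊕0⊕0⊕0⊕0⊕1⊕0⊕1⊕1 = 0
s2: b2⊕b3⊕b6⊕b7⊕b10⊕b11⊕b14⊕b15⊕b18⊕b19⊕b22⊕b23⊕b26⊕b27⊕b30⊕b31 = 0⊕1⊕1⊕0⊕0⊕0⊕1⊕1⊕0⊕0⊕0⊕0⊕0⊕0⊕0⊕1 = 1
s4: b4⊕b5⊕b6⊕b7⊕b12⊕b13⊕b14⊕b15⊕b20⊕b21⊕b22⊕b23⊕b28⊕b29⊕b30⊕b31 = 0⊕1⊕1⊕0⊕1⊕0⊕1⊕1⊕0⊕0⊕0⊕0⊕1⊕1⊕0⊕1 = 0
s8: b8⊕b9⊕b10⊕b11⊕b12⊕b13⊕b14⊕b15⊕b24⊕b25⊕b26⊕b27⊕b28⊕b29⊕b30⊕b31 = 0⊕1⊕0⊕0⊕1⊕0⊕1⊕1⊕0⊕1⊕0⊕0⊕1⊕1⊕0⊕1 = 0
s16: b16⊕b17⊕b18⊕b19⊕b20⊕b21⊕b22⊕b23⊕b24⊕b25⊕b26⊕b27⊕b28⊕b29⊕b30⊕b31 = 1⊕0⊕0⊕0⊕0⊕0⊕0⊕0⊕0⊕1⊕0⊕0⊕1⊕1⊕0⊕1 = 1
Syndrome (s16...s1) = 10010 → position 18.
Overall parity (XOR of all 32 bits, including p0): 0⊕1⊕0⊕1⊕0⊕1⊕1⊕0⊕0⊕1⊕0⊕0⊕1⊕0⊕1⊕1⊕1⊕0⊕0⊕0⊕0⊕0⊕0⊕0⊕0⊕1⊕0⊕0⊕1⊕1⊕0⊕1 = 1
Overall=1, syndrome position=18 → single-bit error at position 18.

single 18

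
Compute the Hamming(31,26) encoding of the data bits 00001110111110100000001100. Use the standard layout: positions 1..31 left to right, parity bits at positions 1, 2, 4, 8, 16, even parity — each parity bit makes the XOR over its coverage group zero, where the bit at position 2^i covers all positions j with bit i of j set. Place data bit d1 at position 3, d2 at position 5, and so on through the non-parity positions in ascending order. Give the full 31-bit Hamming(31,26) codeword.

Place data bits at non-power-of-two positions: b3=0, b5=0, b6=0, b7=0, b9=1, b10=1, b11=1, b12=0, b13=1, b14=1, b15=1, b17=1, b18=1, b19=0, b20=1, b21=0, b22=0, b23=0, b24=0, b25=0, b26=0, b27=0, b28=1, b29=1, b30=0, b31=0.
p1 = XOR of data positions {3,5,7,9,11,13,15,17,19,21,23,25,27,29,31} = 0⊕0⊕0⊕1⊕1⊕1⊕1⊕1⊕0⊕0⊕0⊕0⊕0⊕1⊕0 = 0
p2 = XOR of data positions {3,6,7,10,11,14,15,18,19,22,23,26,27,30,31} = 0⊕0⊕0⊕1⊕1⊕1⊕1⊕1⊕0⊕0⊕0⊕0⊕0⊕0⊕0 = 1
p4 = XOR of data positions {5,6,7,12,13,14,15,20,21,22,23,28,29,30,31} = 0⊕0⊕0⊕0⊕1⊕1⊕1⊕1⊕0⊕0⊕0⊕1⊕1⊕0⊕0 = 0
p8 = XOR of data positions {9,10,11,12,13,14,15,24,25,26,27,28,29,30,31} = 1⊕1⊕1⊕0⊕1⊕1⊕1⊕0⊕0⊕0⊕0⊕1⊕1⊕0⊕0 = 0
p16 = XOR of data positions {17,18,19,20,21,22,23,24,25,26,27,28,29,30,31} = 1⊕1⊕0⊕1⊕0⊕0⊕0⊕0⊕0⊕0⊕0⊕1⊕1⊕0⊕0 = 1
Codeword b1..b31 = 0100000011101111110100000001100

0100000011101111110100000001100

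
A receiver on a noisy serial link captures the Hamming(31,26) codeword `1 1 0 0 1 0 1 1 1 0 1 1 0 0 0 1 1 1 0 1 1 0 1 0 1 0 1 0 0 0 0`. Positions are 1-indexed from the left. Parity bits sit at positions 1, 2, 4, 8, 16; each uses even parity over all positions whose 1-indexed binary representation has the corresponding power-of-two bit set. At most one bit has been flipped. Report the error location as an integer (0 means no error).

s1: b1⊕b3⊕b5⊕b7⊕b9⊕b11⊕b13⊕b15⊕b17⊕b19⊕b21⊕b23⊕b25⊕b27⊕b29⊕b31 = 1⊕0⊕1⊕1⊕1⊕1⊕0⊕0⊕1⊕0⊕1⊕1⊕1⊕1⊕0⊕0 = 0
s2: b2⊕b3⊕b6⊕b7⊕b10⊕b11⊕b14⊕b15⊕b18⊕b19⊕b22⊕b23⊕b26⊕b27⊕b30⊕b31 = 1⊕0⊕0⊕1⊕0⊕1⊕0⊕0⊕1⊕0⊕0⊕1⊕0⊕1⊕0⊕0 = 0
s4: b4⊕b5⊕b6⊕b7⊕b12⊕b13⊕b14⊕b15⊕b20⊕b21⊕b22⊕b23⊕b28⊕b29⊕b30⊕b31 = 0⊕1⊕0⊕1⊕1⊕0⊕0⊕0⊕1⊕1⊕0⊕1⊕0⊕0⊕0⊕0 = 0
s8: b8⊕b9⊕b10⊕b11⊕b12⊕b13⊕b14⊕b15⊕b24⊕b25⊕b26⊕b27⊕b28⊕b29⊕b30⊕b31 = 1⊕1⊕0⊕1⊕1⊕0⊕0⊕0⊕0⊕1⊕0⊕1⊕0⊕0⊕0⊕0 = 0
s16: b16⊕b17⊕b18⊕b19⊕b20⊕b21⊕b22⊕b23⊕b24⊕b25⊕b26⊕b27⊕b28⊕b29⊕b30⊕b31 = 1⊕1⊕1⊕0⊕1⊕1⊕0⊕1⊕0⊕1⊕0⊕1⊕0⊕0⊕0⊕0 = 0
Syndrome (s16...s1) = 00000 → position 0 (no error).

0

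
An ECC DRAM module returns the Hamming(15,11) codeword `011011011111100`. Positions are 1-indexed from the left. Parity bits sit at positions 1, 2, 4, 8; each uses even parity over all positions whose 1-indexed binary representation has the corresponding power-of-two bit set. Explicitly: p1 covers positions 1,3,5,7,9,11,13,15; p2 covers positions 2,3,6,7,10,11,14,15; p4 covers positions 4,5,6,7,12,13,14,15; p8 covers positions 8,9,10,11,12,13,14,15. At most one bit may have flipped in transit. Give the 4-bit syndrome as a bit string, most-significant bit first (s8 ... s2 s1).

s1: b1⊕b3⊕b5⊕b7⊕b9⊕b11⊕b13⊕b15 = 0⊕1⊕1⊕0⊕1⊕1⊕1⊕0 = 1
s2: b2⊕b3⊕b6⊕b7⊕b10⊕b11⊕b14⊕b15 = 1⊕1⊕1⊕0⊕1⊕1⊕0⊕0 = 1
s4: b4⊕b5⊕b6⊕b7⊕b12⊕b13⊕b14⊕b15 = 0⊕1⊕1⊕0⊕1⊕1⊕0⊕0 = 0
s8: b8⊕b9⊕b10⊕b11⊕b12⊕b13⊕b14⊕b15 = 1⊕1⊕1⊕1⊕1⊕1⊕0⊕0 = 0
Syndrome (s8...s1) = 0011 → position 3.

0011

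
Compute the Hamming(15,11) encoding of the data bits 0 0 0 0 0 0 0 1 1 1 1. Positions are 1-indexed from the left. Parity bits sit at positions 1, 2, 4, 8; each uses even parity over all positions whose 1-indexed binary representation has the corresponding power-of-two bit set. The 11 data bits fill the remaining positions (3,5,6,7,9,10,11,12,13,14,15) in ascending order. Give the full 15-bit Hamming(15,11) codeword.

000000000001111

Place data bits at non-power-of-two positions: b3=0, b5=0, b6=0, b7=0, b9=0, b10=0, b11=0, b12=1, b13=1, b14=1, b15=1.
p1 = XOR of data positions {3,5,7,9,11,13,15} = 0⊕0⊕0⊕0⊕0⊕1⊕1 = 0
p2 = XOR of data positions {3,6,7,10,11,14,15} = 0⊕0⊕0⊕0⊕0⊕1⊕1 = 0
p4 = XOR of data positions {5,6,7,12,13,14,15} = 0⊕0⊕0⊕1⊕1⊕1⊕1 = 0
p8 = XOR of data positions {9,10,11,12,13,14,15} = 0⊕0⊕0⊕1⊕1⊕1⊕1 = 0
Codeword b1..b15 = 000000000001111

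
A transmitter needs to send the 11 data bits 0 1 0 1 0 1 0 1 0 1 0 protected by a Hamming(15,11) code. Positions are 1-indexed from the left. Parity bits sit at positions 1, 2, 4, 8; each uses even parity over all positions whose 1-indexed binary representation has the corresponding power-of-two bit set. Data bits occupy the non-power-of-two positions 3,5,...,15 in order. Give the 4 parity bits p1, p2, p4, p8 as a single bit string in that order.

Place data bits at non-power-of-two positions: b3=0, b5=1, b6=0, b7=1, b9=0, b10=1, b11=0, b12=1, b13=0, b14=1, b15=0.
p1 = XOR of data positions {3,5,7,9,11,13,15} = 0⊕1⊕1⊕0⊕0⊕0⊕0 = 0
p2 = XOR of data positions {3,6,7,10,11,14,15} = 0⊕0⊕1⊕1⊕0⊕1⊕0 = 1
p4 = XOR of data positions {5,6,7,12,13,14,15} = 1⊕0⊕1⊕1⊕0⊕1⊕0 = 0
p8 = XOR of data positions {9,10,11,12,13,14,15} = 0⊕1⊕0⊕1⊕0⊕1⊕0 = 1
Parity bits p1,p2,p4,p8 = 0101

0101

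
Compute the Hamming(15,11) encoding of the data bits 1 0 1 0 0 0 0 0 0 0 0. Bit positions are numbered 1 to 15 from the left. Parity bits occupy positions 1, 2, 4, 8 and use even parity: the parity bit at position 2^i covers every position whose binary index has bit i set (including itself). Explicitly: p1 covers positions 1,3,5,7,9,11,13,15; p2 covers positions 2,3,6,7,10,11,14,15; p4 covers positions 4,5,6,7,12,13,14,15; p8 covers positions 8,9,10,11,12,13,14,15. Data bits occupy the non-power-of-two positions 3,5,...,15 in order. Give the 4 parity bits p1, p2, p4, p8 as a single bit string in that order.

1010

Place data bits at non-power-of-two positions: b3=1, b5=0, b6=1, b7=0, b9=0, b10=0, b11=0, b12=0, b13=0, b14=0, b15=0.
p1 = XOR of data positions {3,5,7,9,11,13,15} = 1⊕0⊕0⊕0⊕0⊕0⊕0 = 1
p2 = XOR of data positions {3,6,7,10,11,14,15} = 1⊕1⊕0⊕0⊕0⊕0⊕0 = 0
p4 = XOR of data positions {5,6,7,12,13,14,15} = 0⊕1⊕0⊕0⊕0⊕0⊕0 = 1
p8 = XOR of data positions {9,10,11,12,13,14,15} = 0⊕0⊕0⊕0⊕0⊕0⊕0 = 0
Parity bits p1,p2,p4,p8 = 1010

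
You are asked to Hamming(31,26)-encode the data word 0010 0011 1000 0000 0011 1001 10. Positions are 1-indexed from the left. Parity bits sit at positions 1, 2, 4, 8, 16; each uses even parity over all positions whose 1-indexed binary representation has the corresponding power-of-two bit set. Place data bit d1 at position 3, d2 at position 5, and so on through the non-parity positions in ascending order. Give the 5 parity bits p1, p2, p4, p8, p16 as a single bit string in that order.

00101

Place data bits at non-power-of-two positions: b3=0, b5=0, b6=1, b7=0, b9=0, b10=0, b11=1, b12=1, b13=1, b14=0, b15=0, b17=0, b18=0, b19=0, b20=0, b21=0, b22=0, b23=0, b24=1, b25=1, b26=1, b27=0, b28=0, b29=1, b30=1, b31=0.
p1 = XOR of data positions {3,5,7,9,11,13,15,17,19,21,23,25,27,29,31} = 0⊕0⊕0⊕0⊕1⊕1⊕0⊕0⊕0⊕0⊕0⊕1⊕0⊕1⊕0 = 0
p2 = XOR of data positions {3,6,7,10,11,14,15,18,19,22,23,26,27,30,31} = 0⊕1⊕0⊕0⊕1⊕0⊕0⊕0⊕0⊕0⊕0⊕1⊕0⊕1⊕0 = 0
p4 = XOR of data positions {5,6,7,12,13,14,15,20,21,22,23,28,29,30,31} = 0⊕1⊕0⊕1⊕1⊕0⊕0⊕0⊕0⊕0⊕0⊕0⊕1⊕1⊕0 = 1
p8 = XOR of data positions {9,10,11,12,13,14,15,24,25,26,27,28,29,30,31} = 0⊕0⊕1⊕1⊕1⊕0⊕0⊕1⊕1⊕1⊕0⊕0⊕1⊕1⊕0 = 0
p16 = XOR of data positions {17,18,19,20,21,22,23,24,25,26,27,28,29,30,31} = 0⊕0⊕0⊕0⊕0⊕0⊕0⊕1⊕1⊕1⊕0⊕0⊕1⊕1⊕0 = 1
Parity bits p1,p2,p4,p8,p16 = 00101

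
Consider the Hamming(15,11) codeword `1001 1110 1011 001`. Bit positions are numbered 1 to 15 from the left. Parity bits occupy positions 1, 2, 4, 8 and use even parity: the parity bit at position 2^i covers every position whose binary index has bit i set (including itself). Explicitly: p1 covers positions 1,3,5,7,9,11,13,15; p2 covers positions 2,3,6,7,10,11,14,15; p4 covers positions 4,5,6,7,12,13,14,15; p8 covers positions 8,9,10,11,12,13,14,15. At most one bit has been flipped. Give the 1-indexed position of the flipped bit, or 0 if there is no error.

s1: b1⊕b3⊕b5⊕b7⊕b9⊕b11⊕b13⊕b15 = 1⊕0⊕1⊕1⊕1⊕1⊕0⊕1 = 0
s2: b2⊕b3⊕b6⊕b7⊕b10⊕b11⊕b14⊕b15 = 0⊕0⊕1⊕1⊕0⊕1⊕0⊕1 = 0
s4: b4⊕b5⊕b6⊕b7⊕b12⊕b13⊕b14⊕b15 = 1⊕1⊕1⊕1⊕1⊕0⊕0⊕1 = 0
s8: b8⊕b9⊕b10⊕b11⊕b12⊕b13⊕b14⊕b15 = 0⊕1⊕0⊕1⊕1⊕0⊕0⊕1 = 0
Syndrome (s8...s1) = 0000 → position 0 (no error).

0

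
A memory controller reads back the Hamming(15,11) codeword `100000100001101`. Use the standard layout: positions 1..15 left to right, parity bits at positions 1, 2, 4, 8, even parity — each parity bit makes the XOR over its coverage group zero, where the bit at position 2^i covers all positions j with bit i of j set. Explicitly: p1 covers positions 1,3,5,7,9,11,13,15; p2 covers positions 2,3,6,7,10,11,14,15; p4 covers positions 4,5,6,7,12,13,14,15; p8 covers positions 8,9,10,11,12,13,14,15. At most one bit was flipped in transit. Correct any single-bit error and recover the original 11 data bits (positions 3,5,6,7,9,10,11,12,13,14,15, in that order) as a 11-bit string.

00010001101

s1: b1⊕b3⊕b5⊕b7⊕b9⊕b11⊕b13⊕b15 = 1⊕0⊕0⊕1⊕0⊕0⊕1⊕1 = 0
s2: b2⊕b3⊕b6⊕b7⊕b10⊕b11⊕b14⊕b15 = 0⊕0⊕0⊕1⊕0⊕0⊕0⊕1 = 0
s4: b4⊕b5⊕b6⊕b7⊕b12⊕b13⊕b14⊕b15 = 0⊕0⊕0⊕1⊕1⊕1⊕0⊕1 = 0
s8: b8⊕b9⊕b10⊕b11⊕b12⊕b13⊕b14⊕b15 = 0⊕0⊕0⊕0⊕1⊕1⊕0⊕1 = 1
Syndrome (s8...s1) = 1000 → position 8.
Flip bit 8: corrected codeword = 100000110001101
Data bits at positions 3,5,6,7,9,10,11,12,13,14,15: 00010001101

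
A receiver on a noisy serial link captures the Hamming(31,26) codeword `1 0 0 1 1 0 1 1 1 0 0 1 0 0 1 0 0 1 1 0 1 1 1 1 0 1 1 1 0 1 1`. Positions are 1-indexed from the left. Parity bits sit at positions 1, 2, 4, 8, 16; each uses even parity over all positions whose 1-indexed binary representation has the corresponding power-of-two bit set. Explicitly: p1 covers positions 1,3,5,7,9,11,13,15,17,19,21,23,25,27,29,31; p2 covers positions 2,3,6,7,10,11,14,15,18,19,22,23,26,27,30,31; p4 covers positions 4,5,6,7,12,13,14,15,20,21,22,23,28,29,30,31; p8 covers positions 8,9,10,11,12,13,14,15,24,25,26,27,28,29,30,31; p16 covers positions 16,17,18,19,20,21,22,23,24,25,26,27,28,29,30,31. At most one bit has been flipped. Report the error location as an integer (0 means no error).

s1: b1⊕b3⊕b5⊕b7⊕b9⊕b11⊕b13⊕b15⊕b17⊕b19⊕b21⊕b23⊕b25⊕b27⊕b29⊕b31 = 1⊕0⊕1⊕1⊕1⊕0⊕0⊕1⊕0⊕1⊕1⊕1⊕0⊕1⊕0⊕1 = 0
s2: b2⊕b3⊕b6⊕b7⊕b10⊕b11⊕b14⊕b15⊕b18⊕b19⊕b22⊕b23⊕b26⊕b27⊕b30⊕b31 = 0⊕0⊕0⊕1⊕0⊕0⊕0⊕1⊕1⊕1⊕1⊕1⊕1⊕1⊕1⊕1 = 0
s4: b4⊕b5⊕b6⊕b7⊕b12⊕b13⊕b14⊕b15⊕b20⊕b21⊕b22⊕b23⊕b28⊕b29⊕b30⊕b31 = 1⊕1⊕0⊕1⊕1⊕0⊕0⊕1⊕0⊕1⊕1⊕1⊕1⊕0⊕1⊕1 = 1
s8: b8⊕b9⊕b10⊕b11⊕b12⊕b13⊕b14⊕b15⊕b24⊕b25⊕b26⊕b27⊕b28⊕b29⊕b30⊕b31 = 1⊕1⊕0⊕0⊕1⊕0⊕0⊕1⊕1⊕0⊕1⊕1⊕1⊕0⊕1⊕1 = 0
s16: b16⊕b17⊕b18⊕b19⊕b20⊕b21⊕b22⊕b23⊕b24⊕b25⊕b26⊕b27⊕b28⊕b29⊕b30⊕b31 = 0⊕0⊕1⊕1⊕0⊕1⊕1⊕1⊕1⊕0⊕1⊕1⊕1⊕0⊕1⊕1 = 1
Syndrome (s16...s1) = 10100 → position 20.

20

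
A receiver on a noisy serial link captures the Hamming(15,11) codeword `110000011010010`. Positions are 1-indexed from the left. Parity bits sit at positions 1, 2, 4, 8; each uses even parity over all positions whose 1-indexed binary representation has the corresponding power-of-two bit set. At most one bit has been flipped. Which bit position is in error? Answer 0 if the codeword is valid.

s1: b1⊕b3⊕b5⊕b7⊕b9⊕b11⊕b13⊕b15 = 1⊕0⊕0⊕0⊕1⊕1⊕0⊕0 = 1
s2: b2⊕b3⊕b6⊕b7⊕b10⊕b11⊕b14⊕b15 = 1⊕0⊕0⊕0⊕0⊕1⊕1⊕0 = 1
s4: b4⊕b5⊕b6⊕b7⊕b12⊕b13⊕b14⊕b15 = 0⊕0⊕0⊕0⊕0⊕0⊕1⊕0 = 1
s8: b8⊕b9⊕b10⊕b11⊕b12⊕b13⊕b14⊕b15 = 1⊕1⊕0⊕1⊕0⊕0⊕1⊕0 = 0
Syndrome (s8...s1) = 0111 → position 7.

7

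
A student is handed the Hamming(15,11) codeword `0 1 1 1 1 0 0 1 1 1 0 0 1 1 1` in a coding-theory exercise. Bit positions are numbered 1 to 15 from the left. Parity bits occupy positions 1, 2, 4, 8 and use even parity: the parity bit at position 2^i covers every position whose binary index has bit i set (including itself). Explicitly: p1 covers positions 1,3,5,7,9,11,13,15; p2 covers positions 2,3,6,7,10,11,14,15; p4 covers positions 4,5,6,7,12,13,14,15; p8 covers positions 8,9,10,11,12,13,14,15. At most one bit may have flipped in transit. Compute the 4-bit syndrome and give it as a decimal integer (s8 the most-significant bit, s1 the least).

s1: b1⊕b3⊕b5⊕b7⊕b9⊕b11⊕b13⊕b15 = 0⊕1⊕1⊕0⊕1⊕0⊕1⊕1 = 1
s2: b2⊕b3⊕b6⊕b7⊕b10⊕b11⊕b14⊕b15 = 1⊕1⊕0⊕0⊕1⊕0⊕1⊕1 = 1
s4: b4⊕b5⊕b6⊕b7⊕b12⊕b13⊕b14⊕b15 = 1⊕1⊕0⊕0⊕0⊕1⊕1⊕1 = 1
s8: b8⊕b9⊕b10⊕b11⊕b12⊕b13⊕b14⊕b15 = 1⊕1⊕1⊕0⊕0⊕1⊕1⊕1 = 0
Syndrome (s8...s1) = 0111 → position 7.

7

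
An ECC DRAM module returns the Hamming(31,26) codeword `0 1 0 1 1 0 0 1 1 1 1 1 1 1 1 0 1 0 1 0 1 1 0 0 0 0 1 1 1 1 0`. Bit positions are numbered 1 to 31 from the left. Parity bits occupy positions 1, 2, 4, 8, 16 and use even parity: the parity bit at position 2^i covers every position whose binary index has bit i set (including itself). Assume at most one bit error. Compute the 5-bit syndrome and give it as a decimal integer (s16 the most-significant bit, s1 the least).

6

s1: b1⊕b3⊕b5⊕b7⊕b9⊕b11⊕b13⊕b15⊕b17⊕b19⊕b21⊕b23⊕b25⊕b27⊕b29⊕b31 = 0⊕0⊕1⊕0⊕1⊕1⊕1⊕1⊕1⊕1⊕1⊕0⊕0⊕1⊕1⊕0 = 0
s2: b2⊕b3⊕b6⊕b7⊕b10⊕b11⊕b14⊕b15⊕b18⊕b19⊕b22⊕b23⊕b26⊕b27⊕b30⊕b31 = 1⊕0⊕0⊕0⊕1⊕1⊕1⊕1⊕0⊕1⊕1⊕0⊕0⊕1⊕1⊕0 = 1
s4: b4⊕b5⊕b6⊕b7⊕b12⊕b13⊕b14⊕b15⊕b20⊕b21⊕b22⊕b23⊕b28⊕b29⊕b30⊕b31 = 1⊕1⊕0⊕0⊕1⊕1⊕1⊕1⊕0⊕1⊕1⊕0⊕1⊕1⊕1⊕0 = 1
s8: b8⊕b9⊕b10⊕b11⊕b12⊕b13⊕b14⊕b15⊕b24⊕b25⊕b26⊕b27⊕b28⊕b29⊕b30⊕b31 = 1⊕1⊕1⊕1⊕1⊕1⊕1⊕1⊕0⊕0⊕0⊕1⊕1⊕1⊕1⊕0 = 0
s16: b16⊕b17⊕b18⊕b19⊕b20⊕b21⊕b22⊕b23⊕b24⊕b25⊕b26⊕b27⊕b28⊕b29⊕b30⊕b31 = 0⊕1⊕0⊕1⊕0⊕1⊕1⊕0⊕0⊕0⊕0⊕1⊕1⊕1⊕1⊕0 = 0
Syndrome (s16...s1) = 00110 → position 6.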